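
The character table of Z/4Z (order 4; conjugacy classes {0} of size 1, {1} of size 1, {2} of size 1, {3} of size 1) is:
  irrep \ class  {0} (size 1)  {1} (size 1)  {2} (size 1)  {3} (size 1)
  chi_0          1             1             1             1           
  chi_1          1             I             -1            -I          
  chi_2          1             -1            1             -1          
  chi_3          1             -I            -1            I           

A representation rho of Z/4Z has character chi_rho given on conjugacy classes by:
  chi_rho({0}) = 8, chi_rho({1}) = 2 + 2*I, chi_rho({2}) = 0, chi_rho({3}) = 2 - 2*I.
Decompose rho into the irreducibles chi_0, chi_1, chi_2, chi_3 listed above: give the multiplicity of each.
Multiplicities: chi_0: 3, chi_1: 3, chi_2: 1, chi_3: 1.

Solution. Use <chi_rho, chi> = (1/|G|) sum_C |C| * chi_rho(C) * conj(chi(C)) with |G| = 4 for each irreducible chi in the table:
  <chi_rho, chi_0> = (1/4)[1*(8)*conj(1) + 1*(2 + 2*I)*conj(1) + 1*(0)*conj(1) + 1*(2 - 2*I)*conj(1)]
      = (1/4)[(8) + (2 + 2*I) + (0) + (2 - 2*I)] = 12/4 = 3
  <chi_rho, chi_1> = (1/4)[1*(8)*conj(1) + 1*(2 + 2*I)*conj(I) + 1*(0)*conj(-1) + 1*(2 - 2*I)*conj(-I)]
      = (1/4)[(8) + (2 - 2*I) + (0) + (2 + 2*I)] = 12/4 = 3
  <chi_rho, chi_2> = (1/4)[1*(8)*conj(1) + 1*(2 + 2*I)*conj(-1) + 1*(0)*conj(1) + 1*(2 - 2*I)*conj(-1)]
      = (1/4)[(8) + (-2 - 2*I) + (0) + (-2 + 2*I)] = 4/4 = 1
  <chi_rho, chi_3> = (1/4)[1*(8)*conj(1) + 1*(2 + 2*I)*conj(-I) + 1*(0)*conj(-1) + 1*(2 - 2*I)*conj(I)]
      = (1/4)[(8) + (-2 + 2*I) + (0) + (-2 - 2*I)] = 4/4 = 1
(Exp terms are combined using exp(i*s)*conj(exp(i*t)) = exp(i*(s-t)), and sums of them are collapsed using the identity that for every m > 1 the m distinct m-th roots of unity sum to 0, e.g. 1 + exp(2*I*pi/3) + exp(-2*I*pi/3) = 0.)
Dimension check: dim(rho) = sum (mult * dim) = 3*1 + 3*1 + 1*1 + 1*1 = 8 = chi_rho(e) = 8.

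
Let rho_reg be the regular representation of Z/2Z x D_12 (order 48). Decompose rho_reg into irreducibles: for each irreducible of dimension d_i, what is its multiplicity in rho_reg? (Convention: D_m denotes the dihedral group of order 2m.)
Each irreducible V_i of dimension d_i appears with multiplicity d_i, i.e. rho_reg = (direct sum over all irreducibles V_i) d_i V_i. The irreducible dimensions for Z/2Z x D_12 are 1, 1, 1, 1, 1, 1, 1, 1, 2, 2, 2, 2, 2, 2, 2, 2, 2, 2: 8 irreducibles of dimension 1, each with multiplicity 1; 10 irreducibles of dimension 2, each with multiplicity 2. Total dimension 8*1*1 + 10*2*2 = 48 = |G|.

General theorem: in the regular representation of a finite group G, each irreducible appears with multiplicity equal to its dimension. Check: dim(rho_reg) = sum d_i^2 = 1 + 1 + 1 + 1 + 1 + 1 + 1 + 1 + 4 + 4 + 4 + 4 + 4 + 4 + 4 + 4 + 4 + 4 = 48 = |G|.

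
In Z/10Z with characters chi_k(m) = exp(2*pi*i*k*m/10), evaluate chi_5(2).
chi_5(2) = zeta_10^10 = 1

Working: chi_5(2) = zeta_10^(5*2) = zeta_10^10. Since zeta_10^10 = 1, this equals zeta_10^0 = exp(2*pi*i*0/10) = 1.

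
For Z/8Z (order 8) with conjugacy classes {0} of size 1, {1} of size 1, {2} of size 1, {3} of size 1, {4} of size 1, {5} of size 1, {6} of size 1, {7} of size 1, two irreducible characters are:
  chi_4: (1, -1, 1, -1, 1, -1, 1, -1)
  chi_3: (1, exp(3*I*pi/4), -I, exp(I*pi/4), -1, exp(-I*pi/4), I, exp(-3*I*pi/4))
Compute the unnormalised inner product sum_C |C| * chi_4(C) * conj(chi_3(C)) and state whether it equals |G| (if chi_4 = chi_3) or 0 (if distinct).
Sum = 0; so <chi_4, chi_3> = 0 (distinct irreducibles are orthogonal).

Why: Compute term by term over conjugacy classes (|C| * chi_4(C) * conj(chi_3(C))):
  1*(1)*conj(1) + 1*(-1)*conj(exp(3*I*pi/4)) + 1*(1)*conj(-I) + 1*(-1)*conj(exp(I*pi/4)) + 1*(1)*conj(-1) + 1*(-1)*conj(exp(-I*pi/4)) + 1*(1)*conj(I) + 1*(-1)*conj(exp(-3*I*pi/4))
  = (1) + (-exp(-3*I*pi/4)) + (I) + (-exp(-I*pi/4)) + (-1) + (-exp(I*pi/4)) + (-I) + (-exp(3*I*pi/4))
  = 0.
(Exp terms are combined using exp(i*s)*conj(exp(i*t)) = exp(i*(s-t)), and sums of them are collapsed using the identity that for every m > 1 the m distinct m-th roots of unity sum to 0, e.g. 1 + exp(2*I*pi/3) + exp(-2*I*pi/3) = 0.)
Dividing by |G| = 8 gives 0/8 = 0, matching the row-orthogonality relation <chi_4, chi_3> = [chi_4 = chi_3].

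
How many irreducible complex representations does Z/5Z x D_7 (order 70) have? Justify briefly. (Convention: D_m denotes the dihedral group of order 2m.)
25

Details: The number of irreducible complex representations of a finite group equals its number of conjugacy classes. For a direct product, #classes(G x H) = #classes(G) * #classes(H). Z/5Z has 5 classes (abelian), D_7 has 5 classes, so 5 * 5 = 25, so Z/5Z x D_7 (order 70) has exactly 25 irreducible complex representations.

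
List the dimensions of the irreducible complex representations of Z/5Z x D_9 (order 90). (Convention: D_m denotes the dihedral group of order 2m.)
Dimensions: 1, 1, 1, 1, 1, 1, 1, 1, 1, 1, 2, 2, 2, 2, 2, 2, 2, 2, 2, 2, 2, 2, 2, 2, 2, 2, 2, 2, 2, 2

Justification: There are 30 irreducibles (= number of conjugacy classes). Their dimensions d_i satisfy sum d_i^2 = |G| = 90: 1 + 1 + 1 + 1 + 1 + 1 + 1 + 1 + 1 + 1 + 4 + 4 + 4 + 4 + 4 + 4 + 4 + 4 + 4 + 4 + 4 + 4 + 4 + 4 + 4 + 4 + 4 + 4 + 4 + 4 = 90. (For the product with Z/5Z: each of the 5 1-dim characters of Z/5Z tensors with each irrep of D_9, giving 5 copies of each D_9-dimension.)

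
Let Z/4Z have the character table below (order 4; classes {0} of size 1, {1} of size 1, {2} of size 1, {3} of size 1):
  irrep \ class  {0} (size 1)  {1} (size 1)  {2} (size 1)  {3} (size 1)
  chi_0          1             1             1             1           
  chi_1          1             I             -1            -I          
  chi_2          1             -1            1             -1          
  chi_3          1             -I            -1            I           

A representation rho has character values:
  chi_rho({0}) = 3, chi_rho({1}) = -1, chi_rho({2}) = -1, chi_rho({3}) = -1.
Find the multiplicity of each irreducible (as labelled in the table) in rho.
Multiplicities: chi_0: 0, chi_1: 1, chi_2: 1, chi_3: 1.

Derivation: Use <chi_rho, chi> = (1/|G|) sum_C |C| * chi_rho(C) * conj(chi(C)) with |G| = 4 for each irreducible chi in the table:
  <chi_rho, chi_0> = (1/4)[1*(3)*conj(1) + 1*(-1)*conj(1) + 1*(-1)*conj(1) + 1*(-1)*conj(1)]
      = (1/4)[(3) + (-1) + (-1) + (-1)] = 0/4 = 0
  <chi_rho, chi_1> = (1/4)[1*(3)*conj(1) + 1*(-1)*conj(I) + 1*(-1)*conj(-1) + 1*(-1)*conj(-I)]
      = (1/4)[(3) + (I) + (1) + (-I)] = 4/4 = 1
  <chi_rho, chi_2> = (1/4)[1*(3)*conj(1) + 1*(-1)*conj(-1) + 1*(-1)*conj(1) + 1*(-1)*conj(-1)]
      = (1/4)[(3) + (1) + (-1) + (1)] = 4/4 = 1
  <chi_rho, chi_3> = (1/4)[1*(3)*conj(1) + 1*(-1)*conj(-I) + 1*(-1)*conj(-1) + 1*(-1)*conj(I)]
      = (1/4)[(3) + (-I) + (1) + (I)] = 4/4 = 1
(Exp terms are combined using exp(i*s)*conj(exp(i*t)) = exp(i*(s-t)), and sums of them are collapsed using the identity that for every m > 1 the m distinct m-th roots of unity sum to 0, e.g. 1 + exp(2*I*pi/3) + exp(-2*I*pi/3) = 0.)
Dimension check: dim(rho) = sum (mult * dim) = 0*1 + 1*1 + 1*1 + 1*1 = 3 = chi_rho(e) = 3.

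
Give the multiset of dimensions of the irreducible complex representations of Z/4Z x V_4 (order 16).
Dimensions: 1, 1, 1, 1, 1, 1, 1, 1, 1, 1, 1, 1, 1, 1, 1, 1

Details: There are 16 irreducibles (= number of conjugacy classes). Their dimensions d_i satisfy sum d_i^2 = |G| = 16: 1 + 1 + 1 + 1 + 1 + 1 + 1 + 1 + 1 + 1 + 1 + 1 + 1 + 1 + 1 + 1 = 16. (For the product with Z/4Z: each of the 4 1-dim characters of Z/4Z tensors with each irrep of V_4, giving 4 copies of each V_4-dimension.)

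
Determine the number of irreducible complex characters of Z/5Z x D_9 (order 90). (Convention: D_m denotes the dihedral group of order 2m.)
30

Justification: The number of irreducible complex representations of a finite group equals its number of conjugacy classes. For a direct product, #classes(G x H) = #classes(G) * #classes(H). Z/5Z has 5 classes (abelian), D_9 has 6 classes, so 5 * 6 = 30, so Z/5Z x D_9 (order 90) has exactly 30 irreducible complex representations.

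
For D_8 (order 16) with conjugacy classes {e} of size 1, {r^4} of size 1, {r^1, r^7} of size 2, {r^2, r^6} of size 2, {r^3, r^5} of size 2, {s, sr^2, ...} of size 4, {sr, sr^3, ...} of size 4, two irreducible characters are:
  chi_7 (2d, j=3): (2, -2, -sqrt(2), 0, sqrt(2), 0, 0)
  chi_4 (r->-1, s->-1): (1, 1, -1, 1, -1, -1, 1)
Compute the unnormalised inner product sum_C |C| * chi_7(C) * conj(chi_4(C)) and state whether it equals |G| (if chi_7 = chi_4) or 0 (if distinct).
Sum = 0; so <chi_7, chi_4> = 0 (distinct irreducibles are orthogonal).

Proof sketch: Compute term by term over conjugacy classes (|C| * chi_7(C) * conj(chi_4(C))):
  1*(2)*conj(1) + 1*(-2)*conj(1) + 2*(-sqrt(2))*conj(-1) + 2*(0)*conj(1) + 2*(sqrt(2))*conj(-1) + 4*(0)*conj(-1) + 4*(0)*conj(1)
  = (2) + (-2) + (2*sqrt(2)) + (0) + (-2*sqrt(2)) + (0) + (0)
  = 0.
Dividing by |G| = 16 gives 0/16 = 0, matching the row-orthogonality relation <chi_7, chi_4> = [chi_7 = chi_4].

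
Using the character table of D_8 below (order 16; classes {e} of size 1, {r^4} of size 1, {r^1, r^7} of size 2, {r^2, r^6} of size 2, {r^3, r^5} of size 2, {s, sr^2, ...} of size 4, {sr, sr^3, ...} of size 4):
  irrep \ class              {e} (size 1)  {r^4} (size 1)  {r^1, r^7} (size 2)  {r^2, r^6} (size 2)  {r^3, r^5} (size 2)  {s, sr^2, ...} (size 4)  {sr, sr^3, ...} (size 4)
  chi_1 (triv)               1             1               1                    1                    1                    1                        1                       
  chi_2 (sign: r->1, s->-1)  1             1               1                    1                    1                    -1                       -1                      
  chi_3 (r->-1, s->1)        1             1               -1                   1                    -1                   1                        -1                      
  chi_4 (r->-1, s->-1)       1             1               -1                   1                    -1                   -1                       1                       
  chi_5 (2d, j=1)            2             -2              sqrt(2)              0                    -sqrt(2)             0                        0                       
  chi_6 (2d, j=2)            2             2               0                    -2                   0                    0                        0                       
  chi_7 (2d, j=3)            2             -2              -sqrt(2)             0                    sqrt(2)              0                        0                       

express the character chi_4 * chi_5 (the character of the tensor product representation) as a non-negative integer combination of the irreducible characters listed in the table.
chi_4 tensor chi_5 = chi_7 (all other irreducibles have multiplicity 0).

Proof sketch: The character of a tensor product is the pointwise product (chi_4 * chi_5)(C) = chi_4(C) * chi_5(C):
  {e}: (1)*(2), {r^4}: (1)*(-2), {r^1, r^7}: (-1)*(sqrt(2)), {r^2, r^6}: (1)*(0), {r^3, r^5}: (-1)*(-sqrt(2)), {s, sr^2, ...}: (-1)*(0), {sr, sr^3, ...}: (1)*(0)
so (chi_4 * chi_5) takes values
  {e} -> 2, {r^4} -> -2, {r^1, r^7} -> -sqrt(2), {r^2, r^6} -> 0, {r^3, r^5} -> sqrt(2), {s, sr^2, ...} -> 0, {sr, sr^3, ...} -> 0.
Now take the inner product of this character with each irreducible chi from the table, <chi_4*chi_5, chi> = (1/16) sum_C |C| (chi_4*chi_5)(C) conj(chi(C)):
  <chi_4*chi_5, chi_1> = (1/16)[1*(2)*conj(1) + 1*(-2)*conj(1) + 2*(-sqrt(2))*conj(1) + 2*(0)*conj(1) + 2*(sqrt(2))*conj(1) + 4*(0)*conj(1) + 4*(0)*conj(1)]
      = (1/16)[(2) + (-2) + (-2*sqrt(2)) + (0) + (2*sqrt(2)) + (0) + (0)] = 0/16 = 0
  <chi_4*chi_5, chi_2> = (1/16)[1*(2)*conj(1) + 1*(-2)*conj(1) + 2*(-sqrt(2))*conj(1) + 2*(0)*conj(1) + 2*(sqrt(2))*conj(1) + 4*(0)*conj(-1) + 4*(0)*conj(-1)]
      = (1/16)[(2) + (-2) + (-2*sqrt(2)) + (0) + (2*sqrt(2)) + (0) + (0)] = 0/16 = 0
  <chi_4*chi_5, chi_3> = (1/16)[1*(2)*conj(1) + 1*(-2)*conj(1) + 2*(-sqrt(2))*conj(-1) + 2*(0)*conj(1) + 2*(sqrt(2))*conj(-1) + 4*(0)*conj(1) + 4*(0)*conj(-1)]
      = (1/16)[(2) + (-2) + (2*sqrt(2)) + (0) + (-2*sqrt(2)) + (0) + (0)] = 0/16 = 0
  <chi_4*chi_5, chi_4> = (1/16)[1*(2)*conj(1) + 1*(-2)*conj(1) + 2*(-sqrt(2))*conj(-1) + 2*(0)*conj(1) + 2*(sqrt(2))*conj(-1) + 4*(0)*conj(-1) + 4*(0)*conj(1)]
      = (1/16)[(2) + (-2) + (2*sqrt(2)) + (0) + (-2*sqrt(2)) + (0) + (0)] = 0/16 = 0
  <chi_4*chi_5, chi_5> = (1/16)[1*(2)*conj(2) + 1*(-2)*conj(-2) + 2*(-sqrt(2))*conj(sqrt(2)) + 2*(0)*conj(0) + 2*(sqrt(2))*conj(-sqrt(2)) + 4*(0)*conj(0) + 4*(0)*conj(0)]
      = (1/16)[(4) + (4) + (-4) + (0) + (-4) + (0) + (0)] = 0/16 = 0
  <chi_4*chi_5, chi_6> = (1/16)[1*(2)*conj(2) + 1*(-2)*conj(2) + 2*(-sqrt(2))*conj(0) + 2*(0)*conj(-2) + 2*(sqrt(2))*conj(0) + 4*(0)*conj(0) + 4*(0)*conj(0)]
      = (1/16)[(4) + (-4) + (0) + (0) + (0) + (0) + (0)] = 0/16 = 0
  <chi_4*chi_5, chi_7> = (1/16)[1*(2)*conj(2) + 1*(-2)*conj(-2) + 2*(-sqrt(2))*conj(-sqrt(2)) + 2*(0)*conj(0) + 2*(sqrt(2))*conj(sqrt(2)) + 4*(0)*conj(0) + 4*(0)*conj(0)]
      = (1/16)[(4) + (4) + (4) + (0) + (4) + (0) + (0)] = 16/16 = 1
Hence the multiplicities are chi_7: 1. Dimension check: dim(chi_4)*dim(chi_5) = 1*2 = 2 and sum (mult * dim) = 1*2 = 2.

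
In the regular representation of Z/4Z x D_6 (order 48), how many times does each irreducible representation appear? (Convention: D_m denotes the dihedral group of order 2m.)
Each irreducible V_i of dimension d_i appears with multiplicity d_i, i.e. rho_reg = (direct sum over all irreducibles V_i) d_i V_i. The irreducible dimensions for Z/4Z x D_6 are 1, 1, 1, 1, 1, 1, 1, 1, 1, 1, 1, 1, 1, 1, 1, 1, 2, 2, 2, 2, 2, 2, 2, 2: 16 irreducibles of dimension 1, each with multiplicity 1; 8 irreducibles of dimension 2, each with multiplicity 2. Total dimension 16*1*1 + 8*2*2 = 48 = |G|.

Working: General theorem: in the regular representation of a finite group G, each irreducible appears with multiplicity equal to its dimension. Check: dim(rho_reg) = sum d_i^2 = 1 + 1 + 1 + 1 + 1 + 1 + 1 + 1 + 1 + 1 + 1 + 1 + 1 + 1 + 1 + 1 + 4 + 4 + 4 + 4 + 4 + 4 + 4 + 4 = 48 = |G|.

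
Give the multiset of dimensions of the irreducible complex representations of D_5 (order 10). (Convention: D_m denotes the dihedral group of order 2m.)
Dimensions: 1, 1, 2, 2

Working: There are 4 irreducibles (= number of conjugacy classes). Their dimensions d_i satisfy sum d_i^2 = |G| = 10: 1 + 1 + 4 + 4 = 10.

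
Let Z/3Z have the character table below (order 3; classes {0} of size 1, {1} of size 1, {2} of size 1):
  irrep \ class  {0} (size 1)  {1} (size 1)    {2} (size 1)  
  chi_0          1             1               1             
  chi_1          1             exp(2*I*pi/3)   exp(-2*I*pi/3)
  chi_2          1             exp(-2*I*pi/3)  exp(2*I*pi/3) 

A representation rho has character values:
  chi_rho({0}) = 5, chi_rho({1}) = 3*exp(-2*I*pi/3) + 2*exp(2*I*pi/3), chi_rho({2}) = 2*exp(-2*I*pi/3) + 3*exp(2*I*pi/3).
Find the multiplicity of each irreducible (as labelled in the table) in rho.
Multiplicities: chi_0: 0, chi_1: 2, chi_2: 3.

Justification: Use <chi_rho, chi> = (1/|G|) sum_C |C| * chi_rho(C) * conj(chi(C)) with |G| = 3 for each irreducible chi in the table:
  <chi_rho, chi_0> = (1/3)[1*(5)*conj(1) + 1*(3*exp(-2*I*pi/3) + 2*exp(2*I*pi/3))*conj(1) + 1*(2*exp(-2*I*pi/3) + 3*exp(2*I*pi/3))*conj(1)]
      = (1/3)[(5) + (3*exp(-2*I*pi/3) + 2*exp(2*I*pi/3)) + (2*exp(-2*I*pi/3) + 3*exp(2*I*pi/3))] = 0/3 = 0
  <chi_rho, chi_1> = (1/3)[1*(5)*conj(1) + 1*(3*exp(-2*I*pi/3) + 2*exp(2*I*pi/3))*conj(exp(2*I*pi/3)) + 1*(2*exp(-2*I*pi/3) + 3*exp(2*I*pi/3))*conj(exp(-2*I*pi/3))]
      = (1/3)[(5) + (2 + 3*exp(2*I*pi/3)) + (2 + 3*exp(-2*I*pi/3))] = 6/3 = 2
  <chi_rho, chi_2> = (1/3)[1*(5)*conj(1) + 1*(3*exp(-2*I*pi/3) + 2*exp(2*I*pi/3))*conj(exp(-2*I*pi/3)) + 1*(2*exp(-2*I*pi/3) + 3*exp(2*I*pi/3))*conj(exp(2*I*pi/3))]
      = (1/3)[(5) + (3 + 2*exp(-2*I*pi/3)) + (3 + 2*exp(2*I*pi/3))] = 9/3 = 3
(Exp terms are combined using exp(i*s)*conj(exp(i*t)) = exp(i*(s-t)), and sums of them are collapsed using the identity that for every m > 1 the m distinct m-th roots of unity sum to 0, e.g. 1 + exp(2*I*pi/3) + exp(-2*I*pi/3) = 0.)
Dimension check: dim(rho) = sum (mult * dim) = 0*1 + 2*1 + 3*1 = 5 = chi_rho(e) = 5.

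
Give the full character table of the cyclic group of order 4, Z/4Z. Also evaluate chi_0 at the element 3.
Character table of Z/4Z (irreps indexed chi_0,...,chi_3 with chi_k(m) = zeta_4^(k*m), zeta_4 = exp(2*pi*i/4)):
  irrep \ class  {0} (size 1)  {1} (size 1)  {2} (size 1)  {3} (size 1)
  chi_0          1             1             1             1           
  chi_1          1             I             -1            -I          
  chi_2          1             -1            1             -1          
  chi_3          1             -I            -1            I           

Spot check: chi_0(3) = zeta_4^(0*3) = zeta_4^0 = 1.

Reasoning: Z/4Z is abelian, so all 4 irreducible complex representations are 1-dimensional. They are given by chi_k(m) = zeta_4^(k*m) for k = 0,...,3. Row orthogonality: sum_m chi_k(m) conj(chi_l(m)) = 4 * [k = l].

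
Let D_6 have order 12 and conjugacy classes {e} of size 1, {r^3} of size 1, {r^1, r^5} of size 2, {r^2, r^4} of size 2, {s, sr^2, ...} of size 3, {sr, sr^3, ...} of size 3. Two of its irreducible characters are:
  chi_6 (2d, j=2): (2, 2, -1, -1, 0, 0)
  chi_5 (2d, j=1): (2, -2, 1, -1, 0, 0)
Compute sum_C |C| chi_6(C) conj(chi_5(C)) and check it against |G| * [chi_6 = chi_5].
Sum = 0; so <chi_6, chi_5> = 0 (distinct irreducibles are orthogonal).

Explanation: Compute term by term over conjugacy classes (|C| * chi_6(C) * conj(chi_5(C))):
  1*(2)*conj(2) + 1*(2)*conj(-2) + 2*(-1)*conj(1) + 2*(-1)*conj(-1) + 3*(0)*conj(0) + 3*(0)*conj(0)
  = (4) + (-4) + (-2) + (2) + (0) + (0)
  = 0.
Dividing by |G| = 12 gives 0/12 = 0, matching the row-orthogonality relation <chi_6, chi_5> = [chi_6 = chi_5].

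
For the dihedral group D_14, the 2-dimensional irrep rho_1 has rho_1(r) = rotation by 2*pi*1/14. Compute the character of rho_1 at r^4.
chi_{rho_1}(r^4) = 2*cos(2*pi*1*4/14) = -2*cos(3*pi/7)

Derivation: rho_1(r^4) is rotation by angle 2*pi*1*4/14, whose trace is 2*cos(2*pi*1*4/14) = -2*cos(3*pi/7).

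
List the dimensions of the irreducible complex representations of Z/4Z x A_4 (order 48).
Dimensions: 1, 1, 1, 1, 1, 1, 1, 1, 1, 1, 1, 1, 3, 3, 3, 3

Details: There are 16 irreducibles (= number of conjugacy classes). Their dimensions d_i satisfy sum d_i^2 = |G| = 48: 1 + 1 + 1 + 1 + 1 + 1 + 1 + 1 + 1 + 1 + 1 + 1 + 9 + 9 + 9 + 9 = 48. (For the product with Z/4Z: each of the 4 1-dim characters of Z/4Z tensors with each irrep of A_4, giving 4 copies of each A_4-dimension.)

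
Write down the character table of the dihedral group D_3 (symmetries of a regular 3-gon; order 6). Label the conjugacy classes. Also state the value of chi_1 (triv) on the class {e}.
Conjugacy classes: {e} of size 1, {r^1, r^2} of size 2, {s, sr, ..., sr^2} of size 3.
Character table:
  irrep \ class              {e} (size 1)  {r^1, r^2} (size 2)  {s, sr, ..., sr^2} (size 3)
  chi_1 (triv)               1             1                    1                          
  chi_2 (sign: r->1, s->-1)  1             1                    -1                         
  chi_3 (2d, j=1)            2             -1                   0                          

Spot check: chi_1 (triv) on {e} = 1.

Details: D_3 has order 2*3 = 6 with 3 conjugacy classes, hence 3 irreducibles. Sum of squared dims 1 + 1 + 4 = 6 = |G|. Linear characters come from the abelianisation; the 2-dimensional irreps have character r^k -> 2*cos(2*pi*j*k/3), reflections -> 0.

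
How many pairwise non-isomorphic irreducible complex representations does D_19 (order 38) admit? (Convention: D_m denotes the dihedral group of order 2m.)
11

The number of irreducible complex representations of a finite group equals its number of conjugacy classes. D_19 has 11 conjugacy classes ((n+3)/2 for n odd), so D_19 (order 38) has exactly 11 irreducible complex representations.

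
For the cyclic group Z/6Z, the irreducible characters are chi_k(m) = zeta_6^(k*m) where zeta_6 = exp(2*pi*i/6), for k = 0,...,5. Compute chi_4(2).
chi_4(2) = zeta_6^8 = exp(2*I*pi/3)

chi_4(2) = zeta_6^(4*2) = zeta_6^8. Since zeta_6^6 = 1, this equals zeta_6^2 = exp(2*pi*i*2/6) = exp(2*I*pi/3).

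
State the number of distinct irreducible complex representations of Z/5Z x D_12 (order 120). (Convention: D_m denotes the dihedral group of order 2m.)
45

Argument: The number of irreducible complex representations of a finite group equals its number of conjugacy classes. For a direct product, #classes(G x H) = #classes(G) * #classes(H). Z/5Z has 5 classes (abelian), D_12 has 9 classes, so 5 * 9 = 45, so Z/5Z x D_12 (order 120) has exactly 45 irreducible complex representations.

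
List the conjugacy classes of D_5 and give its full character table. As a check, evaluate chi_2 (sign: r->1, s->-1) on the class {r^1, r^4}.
Conjugacy classes: {e} of size 1, {r^1, r^4} of size 2, {r^2, r^3} of size 2, {s, sr, ..., sr^4} of size 5.
Character table:
  irrep \ class              {e} (size 1)  {r^1, r^4} (size 2)  {r^2, r^3} (size 2)  {s, sr, ..., sr^4} (size 5)
  chi_1 (triv)               1             1                    1                    1                          
  chi_2 (sign: r->1, s->-1)  1             1                    1                    -1                         
  chi_3 (2d, j=1)            2             -1/2 + sqrt(5)/2     -sqrt(5)/2 - 1/2     0                          
  chi_4 (2d, j=2)            2             -sqrt(5)/2 - 1/2     -1/2 + sqrt(5)/2     0                          

Spot check: chi_2 (sign: r->1, s->-1) on {r^1, r^4} = 1.

Why: D_5 has order 2*5 = 10 with 4 conjugacy classes, hence 4 irreducibles. Sum of squared dims 1 + 1 + 4 + 4 = 10 = |G|. Linear characters come from the abelianisation; the 2-dimensional irreps have character r^k -> 2*cos(2*pi*j*k/5), reflections -> 0.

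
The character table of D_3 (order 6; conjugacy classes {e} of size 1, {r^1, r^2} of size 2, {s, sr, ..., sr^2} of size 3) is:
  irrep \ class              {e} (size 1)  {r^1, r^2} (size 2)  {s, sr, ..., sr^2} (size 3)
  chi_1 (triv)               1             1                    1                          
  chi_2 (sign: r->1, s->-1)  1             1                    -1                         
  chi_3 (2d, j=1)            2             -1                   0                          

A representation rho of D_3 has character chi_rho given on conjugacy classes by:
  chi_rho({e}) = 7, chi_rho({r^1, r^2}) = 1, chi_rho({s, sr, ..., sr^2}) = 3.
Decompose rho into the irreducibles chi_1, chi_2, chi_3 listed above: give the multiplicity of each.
Multiplicities: chi_1: 3, chi_2: 0, chi_3: 2.

Use <chi_rho, chi> = (1/|G|) sum_C |C| * chi_rho(C) * conj(chi(C)) with |G| = 6 for each irreducible chi in the table:
  <chi_rho, chi_1> = (1/6)[1*(7)*conj(1) + 2*(1)*conj(1) + 3*(3)*conj(1)]
      = (1/6)[(7) + (2) + (9)] = 18/6 = 3
  <chi_rho, chi_2> = (1/6)[1*(7)*conj(1) + 2*(1)*conj(1) + 3*(3)*conj(-1)]
      = (1/6)[(7) + (2) + (-9)] = 0/6 = 0
  <chi_rho, chi_3> = (1/6)[1*(7)*conj(2) + 2*(1)*conj(-1) + 3*(3)*conj(0)]
      = (1/6)[(14) + (-2) + (0)] = 12/6 = 2
Dimension check: dim(rho) = sum (mult * dim) = 3*1 + 0*1 + 2*2 = 7 = chi_rho(e) = 7.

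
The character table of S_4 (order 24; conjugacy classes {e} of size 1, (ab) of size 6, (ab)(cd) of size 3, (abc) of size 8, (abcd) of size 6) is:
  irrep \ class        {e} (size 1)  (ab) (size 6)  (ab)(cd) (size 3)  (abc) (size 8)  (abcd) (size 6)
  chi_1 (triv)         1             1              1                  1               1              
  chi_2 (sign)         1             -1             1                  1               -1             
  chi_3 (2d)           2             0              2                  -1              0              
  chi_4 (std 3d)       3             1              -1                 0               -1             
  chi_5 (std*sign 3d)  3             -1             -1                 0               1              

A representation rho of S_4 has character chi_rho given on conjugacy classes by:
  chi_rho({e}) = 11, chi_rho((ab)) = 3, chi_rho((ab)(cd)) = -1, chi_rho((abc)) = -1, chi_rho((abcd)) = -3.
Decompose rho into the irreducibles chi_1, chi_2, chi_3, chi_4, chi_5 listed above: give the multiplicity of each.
Multiplicities: chi_1: 0, chi_2: 0, chi_3: 1, chi_4: 3, chi_5: 0.

Explanation: Use <chi_rho, chi> = (1/|G|) sum_C |C| * chi_rho(C) * conj(chi(C)) with |G| = 24 for each irreducible chi in the table:
  <chi_rho, chi_1> = (1/24)[1*(11)*conj(1) + 6*(3)*conj(1) + 3*(-1)*conj(1) + 8*(-1)*conj(1) + 6*(-3)*conj(1)]
      = (1/24)[(11) + (18) + (-3) + (-8) + (-18)] = 0/24 = 0
  <chi_rho, chi_2> = (1/24)[1*(11)*conj(1) + 6*(3)*conj(-1) + 3*(-1)*conj(1) + 8*(-1)*conj(1) + 6*(-3)*conj(-1)]
      = (1/24)[(11) + (-18) + (-3) + (-8) + (18)] = 0/24 = 0
  <chi_rho, chi_3> = (1/24)[1*(11)*conj(2) + 6*(3)*conj(0) + 3*(-1)*conj(2) + 8*(-1)*conj(-1) + 6*(-3)*conj(0)]
      = (1/24)[(22) + (0) + (-6) + (8) + (0)] = 24/24 = 1
  <chi_rho, chi_4> = (1/24)[1*(11)*conj(3) + 6*(3)*conj(1) + 3*(-1)*conj(-1) + 8*(-1)*conj(0) + 6*(-3)*conj(-1)]
      = (1/24)[(33) + (18) + (3) + (0) + (18)] = 72/24 = 3
  <chi_rho, chi_5> = (1/24)[1*(11)*conj(3) + 6*(3)*conj(-1) + 3*(-1)*conj(-1) + 8*(-1)*conj(0) + 6*(-3)*conj(1)]
      = (1/24)[(33) + (-18) + (3) + (0) + (-18)] = 0/24 = 0
Dimension check: dim(rho) = sum (mult * dim) = 0*1 + 0*1 + 1*2 + 3*3 + 0*3 = 11 = chi_rho(e) = 11.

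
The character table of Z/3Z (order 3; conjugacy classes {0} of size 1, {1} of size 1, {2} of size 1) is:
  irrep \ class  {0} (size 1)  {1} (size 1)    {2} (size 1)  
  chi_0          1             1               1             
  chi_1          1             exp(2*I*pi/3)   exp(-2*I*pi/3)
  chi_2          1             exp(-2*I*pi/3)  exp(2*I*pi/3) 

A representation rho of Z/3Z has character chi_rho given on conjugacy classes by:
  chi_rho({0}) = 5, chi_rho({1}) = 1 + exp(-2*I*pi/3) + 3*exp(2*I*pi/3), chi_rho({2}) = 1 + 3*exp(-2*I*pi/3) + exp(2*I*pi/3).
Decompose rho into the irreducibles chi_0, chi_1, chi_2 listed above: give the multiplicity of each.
Multiplicities: chi_0: 1, chi_1: 3, chi_2: 1.

Argument: Use <chi_rho, chi> = (1/|G|) sum_C |C| * chi_rho(C) * conj(chi(C)) with |G| = 3 for each irreducible chi in the table:
  <chi_rho, chi_0> = (1/3)[1*(5)*conj(1) + 1*(1 + exp(-2*I*pi/3) + 3*exp(2*I*pi/3))*conj(1) + 1*(1 + 3*exp(-2*I*pi/3) + exp(2*I*pi/3))*conj(1)]
      = (1/3)[(5) + (1 + exp(-2*I*pi/3) + 3*exp(2*I*pi/3)) + (1 + 3*exp(-2*I*pi/3) + exp(2*I*pi/3))] = 3/3 = 1
  <chi_rho, chi_1> = (1/3)[1*(5)*conj(1) + 1*(1 + exp(-2*I*pi/3) + 3*exp(2*I*pi/3))*conj(exp(2*I*pi/3)) + 1*(1 + 3*exp(-2*I*pi/3) + exp(2*I*pi/3))*conj(exp(-2*I*pi/3))]
      = (1/3)[(5) + (2) + (2)] = 9/3 = 3
  <chi_rho, chi_2> = (1/3)[1*(5)*conj(1) + 1*(1 + exp(-2*I*pi/3) + 3*exp(2*I*pi/3))*conj(exp(-2*I*pi/3)) + 1*(1 + 3*exp(-2*I*pi/3) + exp(2*I*pi/3))*conj(exp(2*I*pi/3))]
      = (1/3)[(5) + (1 + 3*exp(-2*I*pi/3) + exp(2*I*pi/3)) + (1 + exp(-2*I*pi/3) + 3*exp(2*I*pi/3))] = 3/3 = 1
(Exp terms are combined using exp(i*s)*conj(exp(i*t)) = exp(i*(s-t)), and sums of them are collapsed using the identity that for every m > 1 the m distinct m-th roots of unity sum to 0, e.g. 1 + exp(2*I*pi/3) + exp(-2*I*pi/3) = 0.)
Dimension check: dim(rho) = sum (mult * dim) = 1*1 + 3*1 + 1*1 = 5 = chi_rho(e) = 5.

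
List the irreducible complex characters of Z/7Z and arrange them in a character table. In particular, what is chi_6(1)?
Character table of Z/7Z (irreps indexed chi_0,...,chi_6 with chi_k(m) = zeta_7^(k*m), zeta_7 = exp(2*pi*i/7)):
  irrep \ class  {0} (size 1)  {1} (size 1)    {2} (size 1)    {3} (size 1)    {4} (size 1)    {5} (size 1)    {6} (size 1)  
  chi_0          1             1               1               1               1               1               1             
  chi_1          1             exp(2*I*pi/7)   exp(4*I*pi/7)   exp(6*I*pi/7)   exp(-6*I*pi/7)  exp(-4*I*pi/7)  exp(-2*I*pi/7)
  chi_2          1             exp(4*I*pi/7)   exp(-6*I*pi/7)  exp(-2*I*pi/7)  exp(2*I*pi/7)   exp(6*I*pi/7)   exp(-4*I*pi/7)
  chi_3          1             exp(6*I*pi/7)   exp(-2*I*pi/7)  exp(4*I*pi/7)   exp(-4*I*pi/7)  exp(2*I*pi/7)   exp(-6*I*pi/7)
  chi_4          1             exp(-6*I*pi/7)  exp(2*I*pi/7)   exp(-4*I*pi/7)  exp(4*I*pi/7)   exp(-2*I*pi/7)  exp(6*I*pi/7) 
  chi_5          1             exp(-4*I*pi/7)  exp(6*I*pi/7)   exp(2*I*pi/7)   exp(-2*I*pi/7)  exp(-6*I*pi/7)  exp(4*I*pi/7) 
  chi_6          1             exp(-2*I*pi/7)  exp(-4*I*pi/7)  exp(-6*I*pi/7)  exp(6*I*pi/7)   exp(4*I*pi/7)   exp(2*I*pi/7) 

Spot check: chi_6(1) = zeta_7^(6*1) = zeta_7^6 = exp(-2*I*pi/7).

Argument: Z/7Z is abelian, so all 7 irreducible complex representations are 1-dimensional. They are given by chi_k(m) = zeta_7^(k*m) for k = 0,...,6. Row orthogonality: sum_m chi_k(m) conj(chi_l(m)) = 7 * [k = l].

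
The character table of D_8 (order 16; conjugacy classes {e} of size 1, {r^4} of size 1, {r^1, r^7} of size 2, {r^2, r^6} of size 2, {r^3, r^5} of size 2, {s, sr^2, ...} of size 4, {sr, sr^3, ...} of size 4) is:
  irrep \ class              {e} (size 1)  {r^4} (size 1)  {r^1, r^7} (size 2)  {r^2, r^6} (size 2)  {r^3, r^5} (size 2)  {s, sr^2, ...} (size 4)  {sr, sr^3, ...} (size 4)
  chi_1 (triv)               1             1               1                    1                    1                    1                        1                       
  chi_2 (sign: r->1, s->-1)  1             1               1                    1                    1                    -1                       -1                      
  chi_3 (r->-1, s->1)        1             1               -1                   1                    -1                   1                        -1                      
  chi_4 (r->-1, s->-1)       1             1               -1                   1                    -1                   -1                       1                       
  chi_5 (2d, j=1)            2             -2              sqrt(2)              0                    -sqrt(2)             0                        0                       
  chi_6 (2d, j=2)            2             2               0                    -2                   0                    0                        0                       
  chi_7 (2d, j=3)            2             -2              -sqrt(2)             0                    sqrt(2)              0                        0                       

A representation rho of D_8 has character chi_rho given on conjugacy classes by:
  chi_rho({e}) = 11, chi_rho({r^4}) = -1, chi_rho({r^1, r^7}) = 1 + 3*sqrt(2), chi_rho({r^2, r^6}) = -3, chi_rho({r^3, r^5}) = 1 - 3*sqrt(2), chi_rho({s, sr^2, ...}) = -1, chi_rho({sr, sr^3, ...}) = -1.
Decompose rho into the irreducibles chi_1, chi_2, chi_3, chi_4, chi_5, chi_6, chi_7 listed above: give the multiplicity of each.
Multiplicities: chi_1: 0, chi_2: 1, chi_3: 0, chi_4: 0, chi_5: 3, chi_6: 2, chi_7: 0.

Why: Use <chi_rho, chi> = (1/|G|) sum_C |C| * chi_rho(C) * conj(chi(C)) with |G| = 16 for each irreducible chi in the table:
  <chi_rho, chi_1> = (1/16)[1*(11)*conj(1) + 1*(-1)*conj(1) + 2*(1 + 3*sqrt(2))*conj(1) + 2*(-3)*conj(1) + 2*(1 - 3*sqrt(2))*conj(1) + 4*(-1)*conj(1) + 4*(-1)*conj(1)]
      = (1/16)[(11) + (-1) + (2 + 6*sqrt(2)) + (-6) + (2 - 6*sqrt(2)) + (-4) + (-4)] = 0/16 = 0
  <chi_rho, chi_2> = (1/16)[1*(11)*conj(1) + 1*(-1)*conj(1) + 2*(1 + 3*sqrt(2))*conj(1) + 2*(-3)*conj(1) + 2*(1 - 3*sqrt(2))*conj(1) + 4*(-1)*conj(-1) + 4*(-1)*conj(-1)]
      = (1/16)[(11) + (-1) + (2 + 6*sqrt(2)) + (-6) + (2 - 6*sqrt(2)) + (4) + (4)] = 16/16 = 1
  <chi_rho, chi_3> = (1/16)[1*(11)*conj(1) + 1*(-1)*conj(1) + 2*(1 + 3*sqrt(2))*conj(-1) + 2*(-3)*conj(1) + 2*(1 - 3*sqrt(2))*conj(-1) + 4*(-1)*conj(1) + 4*(-1)*conj(-1)]
      = (1/16)[(11) + (-1) + (-6*sqrt(2) - 2) + (-6) + (-2 + 6*sqrt(2)) + (-4) + (4)] = 0/16 = 0
  <chi_rho, chi_4> = (1/16)[1*(11)*conj(1) + 1*(-1)*conj(1) + 2*(1 + 3*sqrt(2))*conj(-1) + 2*(-3)*conj(1) + 2*(1 - 3*sqrt(2))*conj(-1) + 4*(-1)*conj(-1) + 4*(-1)*conj(1)]
      = (1/16)[(11) + (-1) + (-6*sqrt(2) - 2) + (-6) + (-2 + 6*sqrt(2)) + (4) + (-4)] = 0/16 = 0
  <chi_rho, chi_5> = (1/16)[1*(11)*conj(2) + 1*(-1)*conj(-2) + 2*(1 + 3*sqrt(2))*conj(sqrt(2)) + 2*(-3)*conj(0) + 2*(1 - 3*sqrt(2))*conj(-sqrt(2)) + 4*(-1)*conj(0) + 4*(-1)*conj(0)]
      = (1/16)[(22) + (2) + (2*sqrt(2) + 12) + (0) + (12 - 2*sqrt(2)) + (0) + (0)] = 48/16 = 3
  <chi_rho, chi_6> = (1/16)[1*(11)*conj(2) + 1*(-1)*conj(2) + 2*(1 + 3*sqrt(2))*conj(0) + 2*(-3)*conj(-2) + 2*(1 - 3*sqrt(2))*conj(0) + 4*(-1)*conj(0) + 4*(-1)*conj(0)]
      = (1/16)[(22) + (-2) + (0) + (12) + (0) + (0) + (0)] = 32/16 = 2
  <chi_rho, chi_7> = (1/16)[1*(11)*conj(2) + 1*(-1)*conj(-2) + 2*(1 + 3*sqrt(2))*conj(-sqrt(2)) + 2*(-3)*conj(0) + 2*(1 - 3*sqrt(2))*conj(sqrt(2)) + 4*(-1)*conj(0) + 4*(-1)*conj(0)]
      = (1/16)[(22) + (2) + (-12 - 2*sqrt(2)) + (0) + (-12 + 2*sqrt(2)) + (0) + (0)] = 0/16 = 0
Dimension check: dim(rho) = sum (mult * dim) = 0*1 + 1*1 + 0*1 + 0*1 + 3*2 + 2*2 + 0*2 = 11 = chi_rho(e) = 11.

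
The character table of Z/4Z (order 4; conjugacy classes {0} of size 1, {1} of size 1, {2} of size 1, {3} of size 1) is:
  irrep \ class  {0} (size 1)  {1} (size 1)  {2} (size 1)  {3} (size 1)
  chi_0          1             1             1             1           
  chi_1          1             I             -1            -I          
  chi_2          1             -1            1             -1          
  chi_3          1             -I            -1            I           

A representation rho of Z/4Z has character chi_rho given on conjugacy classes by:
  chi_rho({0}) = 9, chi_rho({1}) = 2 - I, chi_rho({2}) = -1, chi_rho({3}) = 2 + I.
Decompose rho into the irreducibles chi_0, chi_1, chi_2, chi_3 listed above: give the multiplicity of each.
Multiplicities: chi_0: 3, chi_1: 2, chi_2: 1, chi_3: 3.

Proof sketch: Use <chi_rho, chi> = (1/|G|) sum_C |C| * chi_rho(C) * conj(chi(C)) with |G| = 4 for each irreducible chi in the table:
  <chi_rho, chi_0> = (1/4)[1*(9)*conj(1) + 1*(2 - I)*conj(1) + 1*(-1)*conj(1) + 1*(2 + I)*conj(1)]
      = (1/4)[(9) + (2 - I) + (-1) + (2 + I)] = 12/4 = 3
  <chi_rho, chi_1> = (1/4)[1*(9)*conj(1) + 1*(2 - I)*conj(I) + 1*(-1)*conj(-1) + 1*(2 + I)*conj(-I)]
      = (1/4)[(9) + (-1 - 2*I) + (1) + (-1 + 2*I)] = 8/4 = 2
  <chi_rho, chi_2> = (1/4)[1*(9)*conj(1) + 1*(2 - I)*conj(-1) + 1*(-1)*conj(1) + 1*(2 + I)*conj(-1)]
      = (1/4)[(9) + (-2 + I) + (-1) + (-2 - I)] = 4/4 = 1
  <chi_rho, chi_3> = (1/4)[1*(9)*conj(1) + 1*(2 - I)*conj(-I) + 1*(-1)*conj(-1) + 1*(2 + I)*conj(I)]
      = (1/4)[(9) + (1 + 2*I) + (1) + (1 - 2*I)] = 12/4 = 3
(Exp terms are combined using exp(i*s)*conj(exp(i*t)) = exp(i*(s-t)), and sums of them are collapsed using the identity that for every m > 1 the m distinct m-th roots of unity sum to 0, e.g. 1 + exp(2*I*pi/3) + exp(-2*I*pi/3) = 0.)
Dimension check: dim(rho) = sum (mult * dim) = 3*1 + 2*1 + 1*1 + 3*1 = 9 = chi_rho(e) = 9.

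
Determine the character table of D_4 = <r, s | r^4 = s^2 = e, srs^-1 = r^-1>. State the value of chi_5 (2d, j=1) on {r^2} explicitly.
Conjugacy classes: {e} of size 1, {r^2} of size 1, {r^1, r^3} of size 2, {s, sr^2, ...} of size 2, {sr, sr^3, ...} of size 2.
Character table:
  irrep \ class              {e} (size 1)  {r^2} (size 1)  {r^1, r^3} (size 2)  {s, sr^2, ...} (size 2)  {sr, sr^3, ...} (size 2)
  chi_1 (triv)               1             1               1                    1                        1                       
  chi_2 (sign: r->1, s->-1)  1             1               1                    -1                       -1                      
  chi_3 (r->-1, s->1)        1             1               -1                   1                        -1                      
  chi_4 (r->-1, s->-1)       1             1               -1                   -1                       1                       
  chi_5 (2d, j=1)            2             -2              0                    0                        0                       

Spot check: chi_5 (2d, j=1) on {r^2} = -2.

Solution. D_4 has order 2*4 = 8 with 5 conjugacy classes, hence 5 irreducibles. Sum of squared dims 1 + 1 + 1 + 1 + 4 = 8 = |G|. Linear characters come from the abelianisation; the 2-dimensional irreps have character r^k -> 2*cos(2*pi*j*k/4), reflections -> 0.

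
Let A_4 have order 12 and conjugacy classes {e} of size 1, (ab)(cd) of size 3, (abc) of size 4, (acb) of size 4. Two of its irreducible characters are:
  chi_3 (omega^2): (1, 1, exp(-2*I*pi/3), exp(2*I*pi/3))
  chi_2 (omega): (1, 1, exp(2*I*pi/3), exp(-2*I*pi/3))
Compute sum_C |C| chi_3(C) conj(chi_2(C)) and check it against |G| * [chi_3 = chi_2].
Sum = 0; so <chi_3, chi_2> = 0 (distinct irreducibles are orthogonal).

Justification: Compute term by term over conjugacy classes (|C| * chi_3(C) * conj(chi_2(C))):
  1*(1)*conj(1) + 3*(1)*conj(1) + 4*(exp(-2*I*pi/3))*conj(exp(2*I*pi/3)) + 4*(exp(2*I*pi/3))*conj(exp(-2*I*pi/3))
  = (1) + (3) + (4*exp(2*I*pi/3)) + (4*exp(-2*I*pi/3))
  = 0.
(Exp terms are combined using exp(i*s)*conj(exp(i*t)) = exp(i*(s-t)), and sums of them are collapsed using the identity that for every m > 1 the m distinct m-th roots of unity sum to 0, e.g. 1 + exp(2*I*pi/3) + exp(-2*I*pi/3) = 0.)
Dividing by |G| = 12 gives 0/12 = 0, matching the row-orthogonality relation <chi_3, chi_2> = [chi_3 = chi_2].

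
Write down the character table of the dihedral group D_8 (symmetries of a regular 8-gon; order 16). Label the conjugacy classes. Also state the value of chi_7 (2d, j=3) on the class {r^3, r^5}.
Conjugacy classes: {e} of size 1, {r^4} of size 1, {r^1, r^7} of size 2, {r^2, r^6} of size 2, {r^3, r^5} of size 2, {s, sr^2, ...} of size 4, {sr, sr^3, ...} of size 4.
Character table:
  irrep \ class              {e} (size 1)  {r^4} (size 1)  {r^1, r^7} (size 2)  {r^2, r^6} (size 2)  {r^3, r^5} (size 2)  {s, sr^2, ...} (size 4)  {sr, sr^3, ...} (size 4)
  chi_1 (triv)               1             1               1                    1                    1                    1                        1                       
  chi_2 (sign: r->1, s->-1)  1             1               1                    1                    1                    -1                       -1                      
  chi_3 (r->-1, s->1)        1             1               -1                   1                    -1                   1                        -1                      
  chi_4 (r->-1, s->-1)       1             1               -1                   1                    -1                   -1                       1                       
  chi_5 (2d, j=1)            2             -2              sqrt(2)              0                    -sqrt(2)             0                        0                       
  chi_6 (2d, j=2)            2             2               0                    -2                   0                    0                        0                       
  chi_7 (2d, j=3)            2             -2              -sqrt(2)             0                    sqrt(2)              0                        0                       

Spot check: chi_7 (2d, j=3) on {r^3, r^5} = sqrt(2).

Reasoning: D_8 has order 2*8 = 16 with 7 conjugacy classes, hence 7 irreducibles. Sum of squared dims 1 + 1 + 1 + 1 + 4 + 4 + 4 = 16 = |G|. Linear characters come from the abelianisation; the 2-dimensional irreps have character r^k -> 2*cos(2*pi*j*k/8), reflections -> 0.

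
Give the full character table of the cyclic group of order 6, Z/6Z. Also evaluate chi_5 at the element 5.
Character table of Z/6Z (irreps indexed chi_0,...,chi_5 with chi_k(m) = zeta_6^(k*m), zeta_6 = exp(2*pi*i/6)):
  irrep \ class  {0} (size 1)  {1} (size 1)    {2} (size 1)    {3} (size 1)  {4} (size 1)    {5} (size 1)  
  chi_0          1             1               1               1             1               1             
  chi_1          1             exp(I*pi/3)     exp(2*I*pi/3)   -1            exp(-2*I*pi/3)  exp(-I*pi/3)  
  chi_2          1             exp(2*I*pi/3)   exp(-2*I*pi/3)  1             exp(2*I*pi/3)   exp(-2*I*pi/3)
  chi_3          1             -1              1               -1            1               -1            
  chi_4          1             exp(-2*I*pi/3)  exp(2*I*pi/3)   1             exp(-2*I*pi/3)  exp(2*I*pi/3) 
  chi_5          1             exp(-I*pi/3)    exp(-2*I*pi/3)  -1            exp(2*I*pi/3)   exp(I*pi/3)   

Spot check: chi_5(5) = zeta_6^(5*5) = zeta_6^25 = exp(I*pi/3).

Z/6Z is abelian, so all 6 irreducible complex representations are 1-dimensional. They are given by chi_k(m) = zeta_6^(k*m) for k = 0,...,5. Row orthogonality: sum_m chi_k(m) conj(chi_l(m)) = 6 * [k = l].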